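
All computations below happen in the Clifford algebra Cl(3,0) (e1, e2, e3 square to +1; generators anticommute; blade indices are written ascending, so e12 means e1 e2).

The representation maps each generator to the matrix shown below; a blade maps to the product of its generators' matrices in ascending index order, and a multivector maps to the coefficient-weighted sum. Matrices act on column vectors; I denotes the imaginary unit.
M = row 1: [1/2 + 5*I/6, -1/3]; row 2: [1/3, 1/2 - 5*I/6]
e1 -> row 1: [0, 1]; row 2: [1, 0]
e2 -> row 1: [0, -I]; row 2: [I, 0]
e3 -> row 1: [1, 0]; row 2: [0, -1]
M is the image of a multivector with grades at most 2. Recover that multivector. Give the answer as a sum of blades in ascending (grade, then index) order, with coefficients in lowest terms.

Method: 1, rho(e1), rho(e2), rho(e3) form a trace-orthogonal basis of the 2x2 complex matrices (tr(X Y) = 2 if X = Y, else 0), so M = m0*1 + m1*rho(e1) + m2*rho(e2) + m3*rho(e3) with m0 = tr(M)/2 = 1/2, m1 = tr(M rho(e1))/2 = 0, m2 = tr(M rho(e2))/2 = -I/3, m3 = tr(M rho(e3))/2 = 5*I/6.
Multiplying table entries, the bivector images are rho(e12) = I*rho(e3), rho(e13) = -I*rho(e2), rho(e23) = I*rho(e1); with real blade coefficients the real parts of m0..m3 are the coefficients of 1, e1, e2, e3 and the imaginary parts give the bivectors (e23: Im m1, e13: -Im m2, e12: Im m3).
Answer: 1/2 + 5/6*e12 + 1/3*e13


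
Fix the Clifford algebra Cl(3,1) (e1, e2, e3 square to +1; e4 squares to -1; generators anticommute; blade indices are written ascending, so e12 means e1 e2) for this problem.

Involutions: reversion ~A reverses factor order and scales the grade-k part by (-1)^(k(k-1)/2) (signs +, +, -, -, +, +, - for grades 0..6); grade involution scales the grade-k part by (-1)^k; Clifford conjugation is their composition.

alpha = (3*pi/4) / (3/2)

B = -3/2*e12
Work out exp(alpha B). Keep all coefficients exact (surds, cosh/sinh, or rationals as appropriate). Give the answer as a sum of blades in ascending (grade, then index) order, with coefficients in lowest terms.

B^2 = (-3/2)^2*(e12)^2 = 9/4*(-1) = -9/4 (a basis 2-blade squares to minus the product of its generators' squares).
B^2 = -9/4 — B^2 < 0, so the exponential closes trigonometrically: l = 3/2, alpha*l = 3*pi/4, so exp(alpha B) = cos(3*pi/4) + (sin(3*pi/4)/(3/2))*B = -sqrt(2)/2 + (sqrt(2)/3)*B.
Answer: -sqrt(2)/2 - sqrt(2)/2*e12


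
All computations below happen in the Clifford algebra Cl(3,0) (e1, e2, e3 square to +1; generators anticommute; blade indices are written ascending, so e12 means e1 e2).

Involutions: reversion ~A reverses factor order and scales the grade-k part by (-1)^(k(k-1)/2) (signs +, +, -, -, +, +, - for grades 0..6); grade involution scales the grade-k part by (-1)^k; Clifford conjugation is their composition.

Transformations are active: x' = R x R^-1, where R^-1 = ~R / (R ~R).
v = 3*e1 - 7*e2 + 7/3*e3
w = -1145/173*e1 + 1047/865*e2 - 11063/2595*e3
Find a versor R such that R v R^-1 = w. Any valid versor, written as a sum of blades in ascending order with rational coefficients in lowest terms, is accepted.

Key observation: q(v) = q(w) = 571/9 (sandwiches preserve the norm), so R = v + w = -626/173*e1 - 5008/865*e2 - 5008/2595*e3 works whenever it is invertible — the component of v along it is kept and (v - w)/2 reverses, sending v to w.
Answer: -626/173*e1 - 5008/865*e2 - 5008/2595*e3


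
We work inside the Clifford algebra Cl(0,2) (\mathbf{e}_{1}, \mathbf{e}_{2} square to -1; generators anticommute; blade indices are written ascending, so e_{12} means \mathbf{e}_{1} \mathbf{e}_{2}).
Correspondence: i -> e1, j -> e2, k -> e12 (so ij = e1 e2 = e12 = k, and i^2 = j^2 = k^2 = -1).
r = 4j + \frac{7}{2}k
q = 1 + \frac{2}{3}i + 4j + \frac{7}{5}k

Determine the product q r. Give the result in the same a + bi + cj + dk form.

In blades: q = 1 + \frac{2}{3} e_{1} + 4 e_{2} + \frac{7}{5} e_{12}, r = 4 e_{2} + \frac{7}{2} e_{12}.
Distribute q over r term by term (generator squares from the signature, products reordered to ascending indices): (1)*r = 4 e_{2} + \frac{7}{2} e_{12}; (\frac{2}{3} e_{1})*r = -\frac{7}{3} e_{2} + \frac{8}{3} e_{12}; (4 e_{2})*r = -16 + 14 e_{1}; (\frac{7}{5} e_{12})*r = -\frac{49}{10} - \frac{28}{5} e_{1}.
Sum: -\frac{209}{10} + \frac{42}{5} e_{1} + \frac{5}{3} e_{2} + \frac{37}{6} e_{12}; translating back through the correspondence:
Answer: -\frac{209}{10} + \frac{42}{5}i + \frac{5}{3}j + \frac{37}{6}k


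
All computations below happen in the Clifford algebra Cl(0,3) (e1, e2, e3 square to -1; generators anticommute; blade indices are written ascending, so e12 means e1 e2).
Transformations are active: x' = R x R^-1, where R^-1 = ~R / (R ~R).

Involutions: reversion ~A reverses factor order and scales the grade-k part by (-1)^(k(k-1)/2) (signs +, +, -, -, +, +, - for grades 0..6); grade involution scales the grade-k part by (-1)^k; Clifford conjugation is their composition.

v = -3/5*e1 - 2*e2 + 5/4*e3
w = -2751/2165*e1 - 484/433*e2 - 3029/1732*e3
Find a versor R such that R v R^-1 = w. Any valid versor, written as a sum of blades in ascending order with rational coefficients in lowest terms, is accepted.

Equal squares first: v^2 = w^2 = -2369/400. Then v + w = -810/433*e1 - 1350/433*e2 - 216/433*e3 is a versor taking v to w, provided it is invertible.
Answer: -810/433*e1 - 1350/433*e2 - 216/433*e3


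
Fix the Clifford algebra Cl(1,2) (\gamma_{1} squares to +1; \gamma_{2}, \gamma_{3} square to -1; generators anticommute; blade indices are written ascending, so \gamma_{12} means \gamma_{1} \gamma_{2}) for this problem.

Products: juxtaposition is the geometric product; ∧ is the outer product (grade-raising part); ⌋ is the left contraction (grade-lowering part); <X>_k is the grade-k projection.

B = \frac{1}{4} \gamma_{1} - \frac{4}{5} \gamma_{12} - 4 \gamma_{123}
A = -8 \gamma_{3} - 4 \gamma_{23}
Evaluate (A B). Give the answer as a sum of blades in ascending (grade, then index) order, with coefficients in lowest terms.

step 1: -16 \gamma_{1} - 32 \gamma_{12} + \frac{26}{5} \gamma_{13} + \frac{27}{5} \gamma_{123}
Answer: -16 \gamma_{1} - 32 \gamma_{12} + \frac{26}{5} \gamma_{13} + \frac{27}{5} \gamma_{123}


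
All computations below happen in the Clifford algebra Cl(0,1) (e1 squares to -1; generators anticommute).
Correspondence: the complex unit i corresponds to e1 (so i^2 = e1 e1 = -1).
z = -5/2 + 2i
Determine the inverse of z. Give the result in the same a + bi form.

In blades: z = -5/2 + 2*e1.
With qbar = -5/2 - 2*e1 (scalar fixed, mapped units negated), z qbar = 41/4 (the sum of squared coefficients), so z^-1 = qbar / (41/4) = -10/41 - 8/41*e1; translating back:
Answer: -10/41 - 8/41*i


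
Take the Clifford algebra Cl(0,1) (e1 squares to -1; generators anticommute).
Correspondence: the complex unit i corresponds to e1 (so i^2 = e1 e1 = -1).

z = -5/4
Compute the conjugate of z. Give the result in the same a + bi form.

In blades: z = -5/4.
Conjugation here is Clifford conjugation: the scalar is fixed and the grade-1 and grade-2 blades all flip sign, giving -5/4; translating back:
Answer: -5/4


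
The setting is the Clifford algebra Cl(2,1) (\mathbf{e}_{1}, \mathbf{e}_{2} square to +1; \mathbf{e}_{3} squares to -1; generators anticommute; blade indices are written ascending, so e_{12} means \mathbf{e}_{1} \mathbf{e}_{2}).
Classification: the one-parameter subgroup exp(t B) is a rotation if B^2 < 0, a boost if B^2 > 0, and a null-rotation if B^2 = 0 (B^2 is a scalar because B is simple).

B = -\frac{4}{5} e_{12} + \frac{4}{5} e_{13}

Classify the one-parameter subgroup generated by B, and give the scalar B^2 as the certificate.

B^2 term by term: the squares give (-\frac{4}{5})^2*(e_{12})^2 + (\frac{4}{5})^2*(e_{13})^2 = \frac{16}{25}*(-1) + \frac{16}{25}*(+1) = 0 (each basis 2-blade squares to minus the product of its generators' squares); cross terms between blades sharing an index anticommute and cancel. So B^2 = 0.
Answer: null-rotation, certificate B^2 = 0. Why this suffices: the scalar 0 survives any versor conjugation, so its sign alone determines the class however B is presented.


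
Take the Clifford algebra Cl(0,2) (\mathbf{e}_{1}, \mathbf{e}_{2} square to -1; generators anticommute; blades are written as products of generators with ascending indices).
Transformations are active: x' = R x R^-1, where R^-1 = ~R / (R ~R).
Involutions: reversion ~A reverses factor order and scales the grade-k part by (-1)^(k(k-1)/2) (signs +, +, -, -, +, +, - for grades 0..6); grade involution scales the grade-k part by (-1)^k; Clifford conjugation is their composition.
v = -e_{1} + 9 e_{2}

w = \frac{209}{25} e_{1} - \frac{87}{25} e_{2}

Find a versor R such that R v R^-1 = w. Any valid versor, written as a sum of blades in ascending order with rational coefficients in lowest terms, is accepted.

The midline construction: v and w both square to -82, so reflecting in their sum \frac{184}{25} e_{1} + \frac{138}{25} e_{2} exchanges them.
Answer: \frac{184}{25} e_{1} + \frac{138}{25} e_{2}


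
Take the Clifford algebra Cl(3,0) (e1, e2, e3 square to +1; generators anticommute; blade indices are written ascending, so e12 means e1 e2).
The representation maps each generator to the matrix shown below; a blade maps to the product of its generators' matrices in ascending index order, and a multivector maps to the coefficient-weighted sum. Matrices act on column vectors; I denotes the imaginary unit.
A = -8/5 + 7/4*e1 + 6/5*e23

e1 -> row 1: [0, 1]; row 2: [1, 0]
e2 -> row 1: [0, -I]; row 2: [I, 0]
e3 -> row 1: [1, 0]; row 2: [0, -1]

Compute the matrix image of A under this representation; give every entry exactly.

Bivector images (products of the table entries): rho(e23) = rho(e2)rho(e3) = row 1: [0, I]; row 2: [I, 0].
M = (-8/5)*1 + (7/4)*rho(e1) + (6/5)*rho(e23), summed entrywise (1 is the identity matrix):
Answer: row 1: [-8/5, 7/4 + 6*I/5]; row 2: [7/4 + 6*I/5, -8/5]


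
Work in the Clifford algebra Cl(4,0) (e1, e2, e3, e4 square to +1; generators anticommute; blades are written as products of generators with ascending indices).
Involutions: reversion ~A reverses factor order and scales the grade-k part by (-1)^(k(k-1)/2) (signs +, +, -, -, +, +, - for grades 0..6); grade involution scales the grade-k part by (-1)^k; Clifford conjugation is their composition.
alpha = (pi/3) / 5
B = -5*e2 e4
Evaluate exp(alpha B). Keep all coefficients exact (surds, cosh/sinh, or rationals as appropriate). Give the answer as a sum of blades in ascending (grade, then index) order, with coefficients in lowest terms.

B^2 = (-5)^2*(e2 e4)^2 = 25*(-1) = -25 (a basis 2-blade squares to minus the product of its generators' squares).
B^2 = -25 — B^2 < 0, so the exponential closes trigonometrically: l = 5, alpha*l = pi/3, so exp(alpha B) = cos(pi/3) + (sin(pi/3)/5)*B = 1/2 + (sqrt(3)/10)*B.
Answer: 1/2 - sqrt(3)/2*e2 e4


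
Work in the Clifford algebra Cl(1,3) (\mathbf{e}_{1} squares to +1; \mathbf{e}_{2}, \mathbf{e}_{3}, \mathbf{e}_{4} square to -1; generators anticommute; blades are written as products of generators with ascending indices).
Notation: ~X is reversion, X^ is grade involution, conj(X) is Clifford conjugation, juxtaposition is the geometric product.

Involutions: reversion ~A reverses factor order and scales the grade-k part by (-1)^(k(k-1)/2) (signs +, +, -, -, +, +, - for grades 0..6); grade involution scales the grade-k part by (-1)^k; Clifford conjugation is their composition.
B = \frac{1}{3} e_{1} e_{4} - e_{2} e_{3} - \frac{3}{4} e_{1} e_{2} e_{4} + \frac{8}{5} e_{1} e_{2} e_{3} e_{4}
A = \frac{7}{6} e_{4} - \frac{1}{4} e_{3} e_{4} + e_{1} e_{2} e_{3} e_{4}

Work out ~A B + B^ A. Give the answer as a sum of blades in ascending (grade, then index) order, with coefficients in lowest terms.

first term: -\frac{8}{5} + \frac{7}{18} e_{1} + \frac{3}{4} e_{3} + \frac{19}{40} e_{1} e_{2} - \frac{1}{12} e_{1} e_{3} + e_{1} e_{4} + \frac{1}{3} e_{2} e_{3} - \frac{1}{4} e_{2} e_{4} + \frac{493}{240} e_{1} e_{2} e_{3} - \frac{7}{6} e_{2} e_{3} e_{4}
second term: -\frac{8}{5} - \frac{7}{18} e_{1} + \frac{3}{4} e_{3} - \frac{19}{40} e_{1} e_{2} - \frac{1}{12} e_{1} e_{3} + e_{1} e_{4} + \frac{1}{3} e_{2} e_{3} - \frac{1}{4} e_{2} e_{4} - \frac{493}{240} e_{1} e_{2} e_{3} - \frac{7}{6} e_{2} e_{3} e_{4}
Answer: -\frac{16}{5} + \frac{3}{2} e_{3} - \frac{1}{6} e_{1} e_{3} + 2 e_{1} e_{4} + \frac{2}{3} e_{2} e_{3} - \frac{1}{2} e_{2} e_{4} - \frac{7}{3} e_{2} e_{3} e_{4}


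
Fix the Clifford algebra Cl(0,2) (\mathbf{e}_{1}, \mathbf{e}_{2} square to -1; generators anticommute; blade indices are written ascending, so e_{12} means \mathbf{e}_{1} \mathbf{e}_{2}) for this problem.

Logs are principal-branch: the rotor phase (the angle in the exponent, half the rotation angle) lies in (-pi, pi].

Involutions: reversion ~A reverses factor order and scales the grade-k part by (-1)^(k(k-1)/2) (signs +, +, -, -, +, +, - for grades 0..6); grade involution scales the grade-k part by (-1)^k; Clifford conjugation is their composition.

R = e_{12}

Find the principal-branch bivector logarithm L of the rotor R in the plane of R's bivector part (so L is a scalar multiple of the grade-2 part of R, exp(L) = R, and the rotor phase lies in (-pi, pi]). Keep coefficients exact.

The scalar part of R is 0, so the principal-branch rotor phase is pinned; divide the bivector part by its sine to get the unit plane — L is the phase times that plane.
Concretely: cos(phase) = 0 gives phase = ±\frac{\pi}{2}, and since phase/sin(phase) is even the sign is immaterial: L = (phase/sin(phase)) * <R>_2 = (\frac{\pi}{2}) * <R>_2.
Answer: \frac{\pi}{2} e_{12}


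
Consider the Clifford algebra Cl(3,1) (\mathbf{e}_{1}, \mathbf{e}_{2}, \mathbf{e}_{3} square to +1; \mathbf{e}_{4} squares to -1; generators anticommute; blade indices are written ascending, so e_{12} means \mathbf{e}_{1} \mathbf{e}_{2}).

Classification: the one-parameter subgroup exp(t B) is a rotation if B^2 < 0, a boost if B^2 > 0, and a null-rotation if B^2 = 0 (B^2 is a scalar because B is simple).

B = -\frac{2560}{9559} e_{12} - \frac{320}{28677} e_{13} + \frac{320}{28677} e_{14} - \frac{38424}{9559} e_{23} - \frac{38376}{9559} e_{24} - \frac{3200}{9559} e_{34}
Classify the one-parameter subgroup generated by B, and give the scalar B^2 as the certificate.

B^2 term by term: the squares give (-\frac{2560}{9559})^2*(e_{12})^2 + (-\frac{320}{28677})^2*(e_{13})^2 + (\frac{320}{28677})^2*(e_{14})^2 + (-\frac{38424}{9559})^2*(e_{23})^2 + (-\frac{38376}{9559})^2*(e_{24})^2 + (-\frac{3200}{9559})^2*(e_{34})^2 = \frac{6553600}{91374481}*(-1) + \frac{102400}{822370329}*(-1) + \frac{102400}{822370329}*(+1) + \frac{1476403776}{91374481}*(-1) + \frac{1472717376}{91374481}*(+1) + \frac{10240000}{91374481}*(+1) = 0 (each basis 2-blade squares to minus the product of its generators' squares); cross terms between blades sharing an index anticommute and cancel; the commuting (index-disjoint) pairs give grade-4 terms 2*c*c'*(blade product), which cancel blade by blade — e_{1234}: \frac{16384000}{91374481} - \frac{8186880}{91374481} - \frac{8197120}{91374481} = 0 — confirming B is simple. So B^2 = 0.
Answer: null-rotation, certificate B^2 = 0. The scalar 0 is the complete invariant here: its sign names the subgroup type.


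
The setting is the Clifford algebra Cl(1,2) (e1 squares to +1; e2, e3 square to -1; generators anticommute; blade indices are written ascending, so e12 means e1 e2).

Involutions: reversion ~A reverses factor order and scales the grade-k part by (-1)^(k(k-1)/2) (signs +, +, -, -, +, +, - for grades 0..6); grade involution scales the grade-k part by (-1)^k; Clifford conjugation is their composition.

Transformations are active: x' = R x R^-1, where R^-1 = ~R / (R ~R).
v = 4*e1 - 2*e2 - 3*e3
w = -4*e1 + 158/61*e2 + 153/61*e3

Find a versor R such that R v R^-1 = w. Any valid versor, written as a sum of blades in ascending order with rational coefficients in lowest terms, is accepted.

Take R = v + w = 36/61*e2 - 30/61*e3. Because q(v) = q(w) = 3, conjugation by R sends v exactly to w.
Answer: 36/61*e2 - 30/61*e3


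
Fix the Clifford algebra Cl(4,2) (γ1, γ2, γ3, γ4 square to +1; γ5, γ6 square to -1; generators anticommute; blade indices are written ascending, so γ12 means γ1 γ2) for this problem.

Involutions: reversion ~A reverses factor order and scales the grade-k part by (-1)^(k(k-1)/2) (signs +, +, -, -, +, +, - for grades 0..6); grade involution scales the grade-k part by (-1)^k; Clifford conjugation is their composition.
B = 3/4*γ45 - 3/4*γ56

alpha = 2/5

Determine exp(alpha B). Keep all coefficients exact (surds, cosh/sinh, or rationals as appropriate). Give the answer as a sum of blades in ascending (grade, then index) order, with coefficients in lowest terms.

B^2 term by term: the squares give (3/4)^2*(γ45)^2 + (-3/4)^2*(γ56)^2 = 9/16*(+1) + 9/16*(-1) = 0 (each basis 2-blade squares to minus the product of its generators' squares); cross terms between blades sharing an index anticommute and cancel. So B^2 = 0.
B^2 = 0, and the exponential is exactly linear here: exp(alpha B) = 1 + alpha B (parabolic case).
Answer: 1 + 3/10*γ45 - 3/10*γ56


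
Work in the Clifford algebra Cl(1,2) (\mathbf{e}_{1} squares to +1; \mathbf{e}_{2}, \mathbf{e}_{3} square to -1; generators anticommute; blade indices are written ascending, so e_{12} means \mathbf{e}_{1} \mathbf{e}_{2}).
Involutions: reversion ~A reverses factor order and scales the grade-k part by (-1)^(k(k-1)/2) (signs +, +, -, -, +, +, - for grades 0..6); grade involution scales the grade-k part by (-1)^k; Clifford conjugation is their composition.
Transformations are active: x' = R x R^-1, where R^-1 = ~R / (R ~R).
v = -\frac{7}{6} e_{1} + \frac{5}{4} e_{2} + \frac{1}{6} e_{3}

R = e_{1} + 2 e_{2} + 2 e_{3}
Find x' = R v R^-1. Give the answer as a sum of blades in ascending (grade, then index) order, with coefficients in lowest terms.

~R = e_{1} + 2 e_{2} + 2 e_{3}, and R ~R = -7, so R^-1 = ~R / (-7).
R v = -4 + \frac{43}{12} e_{12} + \frac{5}{2} e_{13} - \frac{13}{6} e_{23}
Answer: \frac{97}{42} e_{1} + \frac{29}{28} e_{2} + \frac{89}{42} e_{3}


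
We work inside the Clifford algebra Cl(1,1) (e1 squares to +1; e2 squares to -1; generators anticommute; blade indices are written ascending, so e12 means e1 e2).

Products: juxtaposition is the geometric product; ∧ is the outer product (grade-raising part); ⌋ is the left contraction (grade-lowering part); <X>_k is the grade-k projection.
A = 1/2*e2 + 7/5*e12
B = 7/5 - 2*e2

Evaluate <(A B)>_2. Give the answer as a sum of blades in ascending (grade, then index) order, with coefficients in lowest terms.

step 1: 1 + 14/5*e1 + 7/10*e2 + 49/25*e12
step 2: 49/25*e12
Answer: 49/25*e12


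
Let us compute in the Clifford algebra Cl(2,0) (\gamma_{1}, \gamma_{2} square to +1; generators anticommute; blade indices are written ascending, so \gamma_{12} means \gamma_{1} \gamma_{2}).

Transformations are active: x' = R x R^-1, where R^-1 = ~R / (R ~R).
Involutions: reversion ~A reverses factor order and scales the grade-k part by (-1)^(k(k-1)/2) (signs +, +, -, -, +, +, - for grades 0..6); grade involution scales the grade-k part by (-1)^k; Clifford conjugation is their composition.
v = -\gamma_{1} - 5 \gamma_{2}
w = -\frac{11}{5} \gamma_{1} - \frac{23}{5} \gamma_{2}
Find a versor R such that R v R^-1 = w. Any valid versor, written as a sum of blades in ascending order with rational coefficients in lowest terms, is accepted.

Here q(v) = q(w) = 26; the classical choice R = v + w = -\frac{16}{5} \gamma_{1} - \frac{48}{5} \gamma_{2} then realises v -> w under the sandwich.
Answer: -\frac{16}{5} \gamma_{1} - \frac{48}{5} \gamma_{2}


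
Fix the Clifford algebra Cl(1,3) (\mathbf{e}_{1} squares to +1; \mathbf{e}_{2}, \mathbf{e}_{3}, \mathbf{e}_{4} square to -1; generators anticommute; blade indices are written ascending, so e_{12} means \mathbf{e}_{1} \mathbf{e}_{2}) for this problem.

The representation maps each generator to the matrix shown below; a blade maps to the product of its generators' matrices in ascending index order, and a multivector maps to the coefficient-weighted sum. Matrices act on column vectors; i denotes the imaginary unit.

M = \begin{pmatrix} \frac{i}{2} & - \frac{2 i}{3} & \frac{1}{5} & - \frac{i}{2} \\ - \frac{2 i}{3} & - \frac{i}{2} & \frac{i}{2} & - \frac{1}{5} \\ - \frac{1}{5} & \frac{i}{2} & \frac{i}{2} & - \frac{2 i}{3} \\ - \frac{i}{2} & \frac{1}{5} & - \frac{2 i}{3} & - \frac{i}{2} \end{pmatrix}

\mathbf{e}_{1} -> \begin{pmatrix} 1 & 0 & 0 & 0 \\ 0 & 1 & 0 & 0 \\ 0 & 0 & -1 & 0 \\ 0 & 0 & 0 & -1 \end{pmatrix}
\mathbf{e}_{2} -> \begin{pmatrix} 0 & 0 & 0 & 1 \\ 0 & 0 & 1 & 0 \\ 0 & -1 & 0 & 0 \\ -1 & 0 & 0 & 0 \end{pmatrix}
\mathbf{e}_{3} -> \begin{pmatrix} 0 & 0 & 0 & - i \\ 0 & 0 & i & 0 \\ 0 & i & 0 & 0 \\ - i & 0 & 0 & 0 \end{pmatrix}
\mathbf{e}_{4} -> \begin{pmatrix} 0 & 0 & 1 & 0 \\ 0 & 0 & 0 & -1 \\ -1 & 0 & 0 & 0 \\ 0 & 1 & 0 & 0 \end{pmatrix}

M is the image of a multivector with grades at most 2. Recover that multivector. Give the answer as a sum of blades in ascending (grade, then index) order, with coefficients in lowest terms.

Method: the blade images are trace-orthogonal — tr(rho(e_A) rho(e_B)^-1) = 4 if A = B and 0 otherwise — and rho(e_A)^-1 = (e_A)^2 * rho(e_A) with (e_A)^2 = +1 or -1, so the coefficient of e_A in the preimage is (e_A)^2 * tr(M rho(e_A))/4.
Nonzero projections over blades of grade <= 2: e_{3}: (e_{3})^2 = -1, tr(M rho(e_{3})) = -2, coefficient \frac{1}{2}; e_{4}: (e_{4})^2 = -1, tr(M rho(e_{4})) = - \frac{4}{5}, coefficient \frac{1}{5}; e_{23}: (e_{23})^2 = -1, tr(M rho(e_{23})) = 2, coefficient -\frac{1}{2}; e_{34}: (e_{34})^2 = -1, tr(M rho(e_{34})) = - \frac{8}{3}, coefficient \frac{2}{3}. Every other blade of grade <= 2 projects to 0.
Answer: \frac{1}{2} e_{3} + \frac{1}{5} e_{4} - \frac{1}{2} e_{23} + \frac{2}{3} e_{34}


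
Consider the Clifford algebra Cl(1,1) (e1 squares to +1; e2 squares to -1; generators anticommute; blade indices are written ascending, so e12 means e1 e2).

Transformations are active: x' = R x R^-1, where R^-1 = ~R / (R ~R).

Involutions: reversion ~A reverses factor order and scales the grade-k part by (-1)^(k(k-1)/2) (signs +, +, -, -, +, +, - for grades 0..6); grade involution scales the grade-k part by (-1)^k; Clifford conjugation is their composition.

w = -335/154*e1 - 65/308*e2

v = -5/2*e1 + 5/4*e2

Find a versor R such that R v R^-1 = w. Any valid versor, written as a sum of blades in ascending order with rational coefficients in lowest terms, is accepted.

The midline construction: v and w both square to 75/16, so reflecting in their sum -360/77*e1 + 80/77*e2 exchanges them.
Answer: -360/77*e1 + 80/77*e2


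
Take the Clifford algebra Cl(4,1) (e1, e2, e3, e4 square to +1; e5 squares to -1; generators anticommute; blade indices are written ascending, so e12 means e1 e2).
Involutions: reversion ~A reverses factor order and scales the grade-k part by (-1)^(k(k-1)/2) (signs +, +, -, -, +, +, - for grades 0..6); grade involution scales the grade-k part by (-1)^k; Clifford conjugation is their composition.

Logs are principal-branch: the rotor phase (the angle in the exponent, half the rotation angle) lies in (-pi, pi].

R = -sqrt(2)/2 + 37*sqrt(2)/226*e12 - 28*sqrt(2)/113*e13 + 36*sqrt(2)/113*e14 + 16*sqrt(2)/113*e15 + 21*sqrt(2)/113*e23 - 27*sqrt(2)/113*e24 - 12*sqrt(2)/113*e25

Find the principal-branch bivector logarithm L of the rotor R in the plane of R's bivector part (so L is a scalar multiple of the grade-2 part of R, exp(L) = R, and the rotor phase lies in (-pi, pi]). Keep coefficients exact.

The scalar part of R is -sqrt(2)/2, so the principal-branch rotor phase is pinned; divide the bivector part by its sine to get the unit plane — L is the phase times that plane.
Concretely: cos(phase) = -sqrt(2)/2 gives phase = ±3*pi/4, and since phase/sin(phase) is even the sign is immaterial: L = (phase/sin(phase)) * <R>_2 = (3*sqrt(2)*pi/4) * <R>_2.
Answer: 111*pi/452*e12 - 42*pi/113*e13 + 54*pi/113*e14 + 24*pi/113*e15 + 63*pi/226*e23 - 81*pi/226*e24 - 18*pi/113*e25


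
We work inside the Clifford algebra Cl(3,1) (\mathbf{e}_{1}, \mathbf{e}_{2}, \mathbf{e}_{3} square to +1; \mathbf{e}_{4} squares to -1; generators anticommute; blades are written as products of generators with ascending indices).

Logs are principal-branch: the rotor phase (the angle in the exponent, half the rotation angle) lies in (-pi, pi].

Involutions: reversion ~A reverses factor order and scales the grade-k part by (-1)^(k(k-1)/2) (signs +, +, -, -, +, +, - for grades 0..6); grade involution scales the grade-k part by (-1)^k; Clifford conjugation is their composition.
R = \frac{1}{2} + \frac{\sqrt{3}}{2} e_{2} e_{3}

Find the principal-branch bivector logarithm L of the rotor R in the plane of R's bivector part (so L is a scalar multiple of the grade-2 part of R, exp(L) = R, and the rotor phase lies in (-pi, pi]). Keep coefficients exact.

The scalar part of R is \frac{1}{2}, which pins the rotor phase on the principal branch; dividing the bivector part by the sine of that phase recovers the unit plane, and L is the phase times that plane.
Concretely: cos(phase) = \frac{1}{2} gives phase = ±\frac{\pi}{3}, and since phase/sin(phase) is even the sign is immaterial: L = (phase/sin(phase)) * <R>_2 = (\frac{2 \sqrt{3} \pi}{9}) * <R>_2.
Answer: \frac{\pi}{3} e_{2} e_{3}


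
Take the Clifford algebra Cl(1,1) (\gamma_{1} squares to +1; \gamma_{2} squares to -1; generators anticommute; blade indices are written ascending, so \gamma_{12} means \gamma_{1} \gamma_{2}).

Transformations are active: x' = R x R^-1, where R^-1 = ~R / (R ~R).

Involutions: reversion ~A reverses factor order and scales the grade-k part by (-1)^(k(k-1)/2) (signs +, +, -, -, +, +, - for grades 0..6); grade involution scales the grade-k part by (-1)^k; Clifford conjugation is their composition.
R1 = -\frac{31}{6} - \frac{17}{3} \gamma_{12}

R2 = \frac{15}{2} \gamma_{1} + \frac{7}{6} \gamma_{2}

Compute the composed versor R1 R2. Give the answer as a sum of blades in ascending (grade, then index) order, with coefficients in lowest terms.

Distribute over the terms of R1 (each basis-blade product reordered to ascending indices, repeated generators contracted through their squares):
(-\frac{31}{6}) R2 = -\frac{155}{4} \gamma_{1} - \frac{217}{36} \gamma_{2}
(-\frac{17}{3} \gamma_{12}) R2 = \frac{119}{18} \gamma_{1} + \frac{85}{2} \gamma_{2}
Summing the partial products and collecting blades:
Answer: -\frac{1157}{36} \gamma_{1} + \frac{1313}{36} \gamma_{2}


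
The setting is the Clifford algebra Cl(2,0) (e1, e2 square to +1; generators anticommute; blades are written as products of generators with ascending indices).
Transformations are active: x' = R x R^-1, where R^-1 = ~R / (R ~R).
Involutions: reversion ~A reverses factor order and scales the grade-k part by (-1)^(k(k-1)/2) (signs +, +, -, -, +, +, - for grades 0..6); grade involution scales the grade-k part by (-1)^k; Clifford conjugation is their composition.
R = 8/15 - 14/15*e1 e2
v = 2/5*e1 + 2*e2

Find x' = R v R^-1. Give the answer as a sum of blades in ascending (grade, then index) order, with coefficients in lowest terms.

~R = 8/15 + 14/15*e1 e2, and R ~R = 52/45, so R^-1 = ~R / (52/45).
R v = -124/75*e1 + 36/25*e2
Answer: -626/325*e1 - 218/325*e2


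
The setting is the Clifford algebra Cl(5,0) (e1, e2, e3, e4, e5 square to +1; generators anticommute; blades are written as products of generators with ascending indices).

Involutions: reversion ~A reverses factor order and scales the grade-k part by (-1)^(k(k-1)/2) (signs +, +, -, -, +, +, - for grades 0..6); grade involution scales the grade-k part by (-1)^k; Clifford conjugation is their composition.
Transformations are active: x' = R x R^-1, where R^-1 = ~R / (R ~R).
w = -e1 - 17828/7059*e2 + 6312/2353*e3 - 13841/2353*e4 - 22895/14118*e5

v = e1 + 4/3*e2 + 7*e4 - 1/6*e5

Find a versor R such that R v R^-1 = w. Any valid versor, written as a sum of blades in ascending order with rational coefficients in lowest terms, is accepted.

A norm check does it: q(v) = q(w) = 1865/36, hence R = v + w = -8416/7059*e2 + 6312/2353*e3 + 2630/2353*e4 - 4208/2353*e5 realises the map — parallel part kept, (v - w)/2 negated, v carried to w.
Answer: -8416/7059*e2 + 6312/2353*e3 + 2630/2353*e4 - 4208/2353*e5


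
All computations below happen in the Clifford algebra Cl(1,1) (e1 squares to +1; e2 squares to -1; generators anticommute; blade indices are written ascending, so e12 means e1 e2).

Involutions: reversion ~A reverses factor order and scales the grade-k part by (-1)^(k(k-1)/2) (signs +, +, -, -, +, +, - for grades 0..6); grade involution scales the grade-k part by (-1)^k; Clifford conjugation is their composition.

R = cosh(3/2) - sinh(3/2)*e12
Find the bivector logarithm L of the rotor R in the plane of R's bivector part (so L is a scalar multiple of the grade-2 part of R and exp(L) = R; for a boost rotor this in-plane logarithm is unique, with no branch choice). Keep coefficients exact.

The scalar part of R is cosh(3/2), which determines |rapidity| via cosh; the sign lives in the bivector part, and pairing them (bivector part over sinh of the rapidity = the plane) gives the unique in-plane L = rapidity * plane.
Concretely: cosh(rapidity) = cosh(3/2) gives rapidity = ±3/2, and since rapidity/sinh(rapidity) is even the sign is immaterial: L = (rapidity/sinh(rapidity)) * <R>_2 = (3/(2*sinh(3/2))) * <R>_2.
Answer: -3/2*e12


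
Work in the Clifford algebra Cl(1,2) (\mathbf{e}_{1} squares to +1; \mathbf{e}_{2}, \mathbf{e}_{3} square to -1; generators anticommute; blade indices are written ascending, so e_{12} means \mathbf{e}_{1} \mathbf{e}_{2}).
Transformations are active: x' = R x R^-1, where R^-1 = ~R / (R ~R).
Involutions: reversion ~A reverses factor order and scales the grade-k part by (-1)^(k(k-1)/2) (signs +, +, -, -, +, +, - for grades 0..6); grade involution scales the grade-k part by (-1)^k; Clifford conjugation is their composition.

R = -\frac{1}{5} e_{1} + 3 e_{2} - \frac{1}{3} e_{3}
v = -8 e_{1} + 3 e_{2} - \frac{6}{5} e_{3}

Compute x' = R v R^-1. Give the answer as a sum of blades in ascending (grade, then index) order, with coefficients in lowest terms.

~R = -\frac{1}{5} e_{1} + 3 e_{2} - \frac{1}{3} e_{3}, and R ~R = -\frac{2041}{225}, so R^-1 = ~R / (-\frac{2041}{225}).
R v = -\frac{39}{5} + \frac{117}{5} e_{12} - \frac{182}{75} e_{13} - \frac{13}{5} e_{23}
Answer: \frac{1202}{157} e_{1} + \frac{339}{157} e_{2} + \frac{492}{785} e_{3}


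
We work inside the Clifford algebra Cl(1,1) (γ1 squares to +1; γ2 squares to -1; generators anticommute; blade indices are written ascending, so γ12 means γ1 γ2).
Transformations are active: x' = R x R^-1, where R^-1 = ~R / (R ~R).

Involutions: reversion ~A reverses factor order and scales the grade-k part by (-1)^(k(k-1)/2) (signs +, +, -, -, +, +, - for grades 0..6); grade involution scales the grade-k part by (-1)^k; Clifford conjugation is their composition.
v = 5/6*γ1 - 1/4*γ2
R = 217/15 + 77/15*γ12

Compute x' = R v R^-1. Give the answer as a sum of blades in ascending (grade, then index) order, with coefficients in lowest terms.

~R = 217/15 - 77/15*γ12, and R ~R = 2744/15, so R^-1 = ~R / (2744/15).
R v = 2401/180*γ1 - 1421/180*γ2
Answer: 919/720*γ1 - 719/720*γ2


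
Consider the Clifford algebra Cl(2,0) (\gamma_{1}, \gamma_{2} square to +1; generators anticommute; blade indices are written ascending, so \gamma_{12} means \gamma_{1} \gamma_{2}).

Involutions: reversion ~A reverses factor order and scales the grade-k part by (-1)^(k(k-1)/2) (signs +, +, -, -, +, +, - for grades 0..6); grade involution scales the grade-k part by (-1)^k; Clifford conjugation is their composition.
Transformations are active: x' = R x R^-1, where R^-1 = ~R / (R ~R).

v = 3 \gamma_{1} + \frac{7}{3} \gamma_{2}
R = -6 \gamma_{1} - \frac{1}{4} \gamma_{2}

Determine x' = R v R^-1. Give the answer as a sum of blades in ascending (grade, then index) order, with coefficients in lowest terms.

~R = -6 \gamma_{1} - \frac{1}{4} \gamma_{2}, and R ~R = \frac{577}{16}, so R^-1 = ~R / (\frac{577}{16}).
R v = -\frac{223}{12} - \frac{53}{4} \gamma_{12}
Answer: \frac{1837}{577} \gamma_{1} - \frac{3593}{1731} \gamma_{2}


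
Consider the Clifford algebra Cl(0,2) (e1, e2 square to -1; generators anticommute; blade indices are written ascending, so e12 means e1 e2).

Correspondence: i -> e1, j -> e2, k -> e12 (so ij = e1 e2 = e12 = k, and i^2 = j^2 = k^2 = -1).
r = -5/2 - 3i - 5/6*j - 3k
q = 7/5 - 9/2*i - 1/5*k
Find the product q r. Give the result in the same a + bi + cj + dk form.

In blades: q = 7/5 - 9/2*e1 - 1/5*e12, r = -5/2 - 3*e1 - 5/6*e2 - 3*e12.
Distribute q over r term by term (generator squares from the signature, products reordered to ascending indices): (7/5)*r = -7/2 - 21/5*e1 - 7/6*e2 - 21/5*e12; (-9/2*e1)*r = -27/2 + 45/4*e1 - 27/2*e2 + 15/4*e12; (-1/5*e12)*r = -3/5 - 1/6*e1 + 3/5*e2 + 1/2*e12.
Sum: -88/5 + 413/60*e1 - 211/15*e2 + 1/20*e12; translating back through the correspondence:
Answer: -88/5 + 413/60*i - 211/15*j + 1/20*k


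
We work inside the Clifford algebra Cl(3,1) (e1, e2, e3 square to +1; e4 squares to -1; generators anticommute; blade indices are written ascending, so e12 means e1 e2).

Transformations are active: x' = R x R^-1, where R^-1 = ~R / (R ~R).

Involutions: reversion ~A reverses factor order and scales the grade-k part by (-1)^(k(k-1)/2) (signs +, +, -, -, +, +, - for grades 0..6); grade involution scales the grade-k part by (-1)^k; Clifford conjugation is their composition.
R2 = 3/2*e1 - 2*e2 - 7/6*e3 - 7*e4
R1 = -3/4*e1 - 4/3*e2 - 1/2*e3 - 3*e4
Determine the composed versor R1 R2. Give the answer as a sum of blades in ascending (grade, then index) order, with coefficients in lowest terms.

Distribute over the terms of R1 (each basis-blade product reordered to ascending indices, repeated generators contracted through their squares):
(-3/4*e1) R2 = -9/8 + 3/2*e12 + 7/8*e13 + 21/4*e14
(-4/3*e2) R2 = 8/3 + 2*e12 + 14/9*e23 + 28/3*e24
(-1/2*e3) R2 = 7/12 + 3/4*e13 - e23 + 7/2*e34
(-3*e4) R2 = -21 + 9/2*e14 - 6*e24 - 7/2*e34
Summing the partial products and collecting blades:
Answer: -151/8 + 7/2*e12 + 13/8*e13 + 39/4*e14 + 5/9*e23 + 10/3*e24


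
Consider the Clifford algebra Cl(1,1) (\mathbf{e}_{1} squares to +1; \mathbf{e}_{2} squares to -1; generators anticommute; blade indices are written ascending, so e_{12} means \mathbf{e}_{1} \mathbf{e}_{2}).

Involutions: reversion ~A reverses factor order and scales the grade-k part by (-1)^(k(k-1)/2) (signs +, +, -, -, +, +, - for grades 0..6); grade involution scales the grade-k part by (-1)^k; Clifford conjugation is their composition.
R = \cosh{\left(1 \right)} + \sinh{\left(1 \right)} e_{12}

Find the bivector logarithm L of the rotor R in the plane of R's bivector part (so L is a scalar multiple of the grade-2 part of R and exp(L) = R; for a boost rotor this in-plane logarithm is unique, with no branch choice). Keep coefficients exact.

The scalar part of R is \cosh{\left(1 \right)}, which determines |rapidity| via cosh; the sign lives in the bivector part, and pairing them (bivector part over sinh of the rapidity = the plane) gives the unique in-plane L = rapidity * plane.
Concretely: cosh(rapidity) = \cosh{\left(1 \right)} gives rapidity = ±1, and since rapidity/sinh(rapidity) is even the sign is immaterial: L = (rapidity/sinh(rapidity)) * <R>_2 = (\frac{1}{\sinh{\left(1 \right)}}) * <R>_2.
Answer: e_{12}


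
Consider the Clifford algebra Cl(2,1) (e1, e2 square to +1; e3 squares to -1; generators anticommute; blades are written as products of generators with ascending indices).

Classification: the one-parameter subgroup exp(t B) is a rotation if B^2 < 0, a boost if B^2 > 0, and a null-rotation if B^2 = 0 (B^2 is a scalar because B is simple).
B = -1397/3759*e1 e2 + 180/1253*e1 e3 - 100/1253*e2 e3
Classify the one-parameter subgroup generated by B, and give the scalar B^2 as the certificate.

B^2 term by term: the squares give (-1397/3759)^2*(e1 e2)^2 + (180/1253)^2*(e1 e3)^2 + (-100/1253)^2*(e2 e3)^2 = 1951609/14130081*(-1) + 32400/1570009*(+1) + 10000/1570009*(+1) = -1/9 (each basis 2-blade squares to minus the product of its generators' squares); cross terms between blades sharing an index anticommute and cancel. So B^2 = -1/9.
Answer: rotation, certificate B^2 = -1/9. B^2 = -1/9 is basis-independent, so its sign is the whole story.


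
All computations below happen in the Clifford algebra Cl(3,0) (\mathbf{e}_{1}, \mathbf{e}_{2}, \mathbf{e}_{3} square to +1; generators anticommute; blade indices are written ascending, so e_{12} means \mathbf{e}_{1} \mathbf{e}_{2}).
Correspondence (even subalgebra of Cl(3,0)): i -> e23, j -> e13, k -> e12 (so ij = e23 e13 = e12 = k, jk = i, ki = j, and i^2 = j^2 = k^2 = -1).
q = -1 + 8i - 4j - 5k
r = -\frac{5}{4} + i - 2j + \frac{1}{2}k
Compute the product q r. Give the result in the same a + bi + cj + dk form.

In blades: q = -1 - 5 e_{12} - 4 e_{13} + 8 e_{23}, r = -\frac{5}{4} + \frac{1}{2} e_{12} - 2 e_{13} + e_{23}.
Distribute q over r term by term (generator squares from the signature, products reordered to ascending indices): (-1)*r = \frac{5}{4} - \frac{1}{2} e_{12} + 2 e_{13} - e_{23}; (-5 e_{12})*r = \frac{5}{2} + \frac{25}{4} e_{12} - 5 e_{13} - 10 e_{23}; (-4 e_{13})*r = -8 + 4 e_{12} + 5 e_{13} - 2 e_{23}; (8 e_{23})*r = -8 - 16 e_{12} - 4 e_{13} - 10 e_{23}.
Sum: -\frac{49}{4} - \frac{25}{4} e_{12} - 2 e_{13} - 23 e_{23}; translating back through the correspondence:
Answer: -\frac{49}{4} - 23i - 2j - \frac{25}{4}k


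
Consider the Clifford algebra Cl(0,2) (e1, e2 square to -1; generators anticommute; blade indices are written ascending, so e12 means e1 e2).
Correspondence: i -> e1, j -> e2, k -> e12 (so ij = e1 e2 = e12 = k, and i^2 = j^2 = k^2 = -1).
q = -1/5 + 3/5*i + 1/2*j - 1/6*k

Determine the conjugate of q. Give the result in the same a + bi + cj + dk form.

In blades: q = -1/5 + 3/5*e1 + 1/2*e2 - 1/6*e12.
Conjugation here is Clifford conjugation: the scalar is fixed and the grade-1 and grade-2 blades all flip sign, giving -1/5 - 3/5*e1 - 1/2*e2 + 1/6*e12; translating back:
Answer: -1/5 - 3/5*i - 1/2*j + 1/6*k


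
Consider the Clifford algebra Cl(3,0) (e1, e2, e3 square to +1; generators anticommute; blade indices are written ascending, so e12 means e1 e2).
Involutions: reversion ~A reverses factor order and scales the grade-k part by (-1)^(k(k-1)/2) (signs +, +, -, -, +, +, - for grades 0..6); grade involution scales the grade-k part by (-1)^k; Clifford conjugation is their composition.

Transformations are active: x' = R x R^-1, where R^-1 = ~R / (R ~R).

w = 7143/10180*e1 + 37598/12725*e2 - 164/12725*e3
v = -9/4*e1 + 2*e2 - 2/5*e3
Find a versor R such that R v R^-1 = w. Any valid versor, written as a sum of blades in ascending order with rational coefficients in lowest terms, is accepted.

Equal squares first: v^2 = w^2 = 3689/400. Then v + w = -7881/5090*e1 + 63048/12725*e2 - 5254/12725*e3 is a versor taking v to w, provided it is invertible.
Answer: -7881/5090*e1 + 63048/12725*e2 - 5254/12725*e3


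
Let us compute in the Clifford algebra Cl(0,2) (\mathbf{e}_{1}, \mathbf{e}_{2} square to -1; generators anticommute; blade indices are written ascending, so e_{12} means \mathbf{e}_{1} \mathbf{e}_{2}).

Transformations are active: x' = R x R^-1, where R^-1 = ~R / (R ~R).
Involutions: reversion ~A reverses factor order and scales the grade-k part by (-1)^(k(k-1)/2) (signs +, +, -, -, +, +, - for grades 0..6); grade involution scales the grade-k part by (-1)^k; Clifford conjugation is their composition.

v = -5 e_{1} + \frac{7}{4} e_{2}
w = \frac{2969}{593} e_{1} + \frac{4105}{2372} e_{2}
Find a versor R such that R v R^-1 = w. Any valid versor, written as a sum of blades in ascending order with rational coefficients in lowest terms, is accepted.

The midline construction: v and w both square to -\frac{449}{16}, so reflecting in their sum \frac{4}{593} e_{1} + \frac{2064}{593} e_{2} exchanges them.
Answer: \frac{4}{593} e_{1} + \frac{2064}{593} e_{2}


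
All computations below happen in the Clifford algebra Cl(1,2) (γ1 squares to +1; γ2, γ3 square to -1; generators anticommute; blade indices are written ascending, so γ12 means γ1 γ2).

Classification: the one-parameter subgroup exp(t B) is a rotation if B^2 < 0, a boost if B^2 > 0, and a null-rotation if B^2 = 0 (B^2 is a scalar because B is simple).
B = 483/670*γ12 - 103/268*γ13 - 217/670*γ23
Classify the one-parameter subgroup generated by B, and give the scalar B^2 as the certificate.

B^2 term by term: the squares give (483/670)^2*(γ12)^2 + (-103/268)^2*(γ13)^2 + (-217/670)^2*(γ23)^2 = 233289/448900*(+1) + 10609/71824*(+1) + 47089/448900*(-1) = 9/16 (each basis 2-blade squares to minus the product of its generators' squares); cross terms between blades sharing an index anticommute and cancel. So B^2 = 9/16.
Answer: boost, certificate B^2 = 9/16. Note: conjugating B changes its blade decomposition but never the scalar B^2 = 9/16, whose sign settles the classification.
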